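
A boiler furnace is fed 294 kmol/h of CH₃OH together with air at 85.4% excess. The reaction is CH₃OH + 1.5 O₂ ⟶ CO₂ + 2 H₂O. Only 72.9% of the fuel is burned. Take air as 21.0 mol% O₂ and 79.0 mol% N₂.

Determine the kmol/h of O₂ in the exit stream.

Stoichiometric O₂ = 1.5 × 294 = 441 kmol/h; O₂ fed = 441 × 1.854 = 817.6 kmol/h.
N₂ fed = 817.6 × 79/21 = 3076 kmol/h.
Fuel reacted = 0.729 × 294 → ξ = 214.3 kmol/h.
Outlet (n = n₀ + ν ξ):
  CH₃OH: 294 − 1(214.3) = 79.67
  O₂: 817.6 − 1.5(214.3) = 496.1
  N₂: 3076 (inert)
  CO₂: 0 + 1(214.3) = 214.3
  H₂O: 0 + 2(214.3) = 428.7

496 kmol/h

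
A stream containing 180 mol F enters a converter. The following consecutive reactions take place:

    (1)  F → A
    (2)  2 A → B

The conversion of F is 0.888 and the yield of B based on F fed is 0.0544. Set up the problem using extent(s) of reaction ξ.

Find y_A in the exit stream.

Conversion of F: F consumed = 1ξ₁ = 0.888 × 180 → ξ₁ = 159.8 mol.
Yield of B: 1ξ₂ / 180 = 0.0544 → ξ₂ = 9.792 mol.
Outlet amounts (n = n₀ + Σ ν·ξ):
  F: 180 − 1(159.8) = 20.16
  A: 0 + 1(159.8) − 2(9.792) = 140.3
  B: 0 + 1(9.792) = 9.792
Total out = 170.2 mol; y_A = 140.3 / 170.2 = 0.824.

0.824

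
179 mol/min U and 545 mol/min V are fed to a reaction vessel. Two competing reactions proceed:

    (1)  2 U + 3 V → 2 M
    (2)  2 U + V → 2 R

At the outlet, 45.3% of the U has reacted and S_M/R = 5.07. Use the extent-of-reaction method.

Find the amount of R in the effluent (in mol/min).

Conversion of U: U consumed = 0.453 × 179 = 81.09 mol/min = 2ξ₁ + 2ξ₂.
Selectivity: 2ξ₁ / (2ξ₂) = 5.07 → ξ₁ = 5.07 ξ₂.
Substitute: (2·5.07 + 2) ξ₂ = 81.09 → ξ₂ = 6.679 mol/min, ξ₁ = 33.86 mol/min.
Outlet amounts (n = n₀ + Σ ν·ξ):
  U: 179 − 2(33.86) − 2(6.679) = 97.91
  V: 545 − 3(33.86) − 1(6.679) = 436.7
  M: 0 + 2(33.86) = 67.73
  R: 0 + 2(6.679) = 13.36

13.4 mol/min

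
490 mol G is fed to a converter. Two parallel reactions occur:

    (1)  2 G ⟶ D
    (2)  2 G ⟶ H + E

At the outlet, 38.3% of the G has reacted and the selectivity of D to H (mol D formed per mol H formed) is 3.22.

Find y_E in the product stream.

0.0531

Conversion of G: G consumed = 0.383 × 490 = 187.7 mol = 2ξ₁ + 2ξ₂.
Selectivity: 1ξ₁ / (1ξ₂) = 3.22 → ξ₁ = 3.22 ξ₂.
Substitute: (2·3.22 + 2) ξ₂ = 187.7 → ξ₂ = 22.24 mol, ξ₁ = 71.6 mol.
Outlet amounts (n = n₀ + Σ ν·ξ):
  G: 490 − 2(71.6) − 2(22.24) = 302.3
  D: 0 + 1(71.6) = 71.6
  H: 0 + 1(22.24) = 22.24
  E: 0 + 1(22.24) = 22.24
Total out = 418.4 mol; y_E = 22.24 / 418.4 = 0.05314.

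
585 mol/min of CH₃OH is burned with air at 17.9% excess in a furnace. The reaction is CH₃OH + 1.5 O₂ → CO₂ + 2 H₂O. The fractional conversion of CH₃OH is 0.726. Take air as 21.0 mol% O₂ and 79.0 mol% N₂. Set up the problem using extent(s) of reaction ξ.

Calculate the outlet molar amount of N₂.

Stoichiometric O₂ = 1.5 × 585 = 877.5 mol/min; O₂ fed = 877.5 × 1.179 = 1035 mol/min.
N₂ fed = 1035 × 79/21 = 3892 mol/min.
Fuel reacted = 0.726 × 585 → ξ = 424.7 mol/min.
Outlet (n = n₀ + ν ξ):
  CH₃OH: 585 − 1(424.7) = 160.3
  O₂: 1035 − 1.5(424.7) = 397.5
  N₂: 3892 (inert)
  CO₂: 0 + 1(424.7) = 424.7
  H₂O: 0 + 2(424.7) = 849.4

3890 mol/min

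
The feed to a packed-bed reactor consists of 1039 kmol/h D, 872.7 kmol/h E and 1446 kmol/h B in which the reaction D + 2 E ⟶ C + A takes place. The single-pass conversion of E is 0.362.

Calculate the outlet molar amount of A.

E reacted = 0.362 × 872.7 = 315.9 kmol/h; ν_E = −2, so ξ = 315.9/2 = 158 kmol/h.
Outlet amounts (n = n₀ + ν ξ):
  D: 1039 − 1(158) = 881
  E: 872.7 − 2(158) = 556.8
  C: 0 + 1(158) = 158
  A: 0 + 1(158) = 158
  B: 1446 (inert)

158 kmol/h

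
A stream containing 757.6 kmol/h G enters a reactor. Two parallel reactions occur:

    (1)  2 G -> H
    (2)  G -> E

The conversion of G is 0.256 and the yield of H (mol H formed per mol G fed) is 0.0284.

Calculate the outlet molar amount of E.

Yield of H: 1ξ₁ / 757.6 = 0.0284 → ξ₁ = 21.52 kmol/h.
Conversion of G: 2ξ₁ + 1ξ₂ = 0.256 × 757.6 = 193.9 → ξ₂ = 150.9 kmol/h.
Outlet amounts (n = n₀ + Σ ν·ξ):
  G: 757.6 − 2(21.52) − 1(150.9) = 563.7
  H: 0 + 1(21.52) = 21.52
  E: 0 + 1(150.9) = 150.9

151 kmol/h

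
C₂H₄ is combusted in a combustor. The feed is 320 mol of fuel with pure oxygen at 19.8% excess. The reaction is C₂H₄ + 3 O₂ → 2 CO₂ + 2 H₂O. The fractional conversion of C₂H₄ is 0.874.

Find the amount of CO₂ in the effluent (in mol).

Stoichiometric O₂ = 3 × 320 = 960 mol; O₂ fed = 960 × 1.198 = 1150 mol.
Fuel reacted = 0.874 × 320 → ξ = 279.7 mol.
Outlet (n = n₀ + ν ξ):
  C₂H₄: 320 − 1(279.7) = 40.32
  O₂: 1150 − 3(279.7) = 311
  CO₂: 0 + 2(279.7) = 559.4
  H₂O: 0 + 2(279.7) = 559.4

559 mol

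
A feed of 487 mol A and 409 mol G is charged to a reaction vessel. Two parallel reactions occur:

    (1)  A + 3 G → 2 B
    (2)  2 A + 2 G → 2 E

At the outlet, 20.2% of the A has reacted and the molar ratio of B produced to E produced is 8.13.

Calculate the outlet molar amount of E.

Conversion of A: A consumed = 0.202 × 487 = 98.37 mol = 1ξ₁ + 2ξ₂.
Selectivity: 2ξ₁ / (2ξ₂) = 8.13 → ξ₁ = 8.13 ξ₂.
Substitute: (1·8.13 + 2) ξ₂ = 98.37 → ξ₂ = 9.711 mol, ξ₁ = 78.95 mol.
Outlet amounts (n = n₀ + Σ ν·ξ):
  A: 487 − 1(78.95) − 2(9.711) = 388.6
  G: 409 − 3(78.95) − 2(9.711) = 152.7
  B: 0 + 2(78.95) = 157.9
  E: 0 + 2(9.711) = 19.42

19.4 mol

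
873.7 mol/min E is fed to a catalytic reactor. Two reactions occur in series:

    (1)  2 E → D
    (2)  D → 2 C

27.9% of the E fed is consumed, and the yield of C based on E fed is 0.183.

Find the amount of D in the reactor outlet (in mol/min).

41.9 mol/min

Conversion of E: E consumed = 2ξ₁ = 0.279 × 873.7 → ξ₁ = 121.9 mol/min.
Yield of C: 2ξ₂ / 873.7 = 0.183 → ξ₂ = 79.94 mol/min.
Outlet amounts (n = n₀ + Σ ν·ξ):
  E: 873.7 − 2(121.9) = 629.9
  D: 0 + 1(121.9) − 1(79.94) = 41.94
  C: 0 + 2(79.94) = 159.9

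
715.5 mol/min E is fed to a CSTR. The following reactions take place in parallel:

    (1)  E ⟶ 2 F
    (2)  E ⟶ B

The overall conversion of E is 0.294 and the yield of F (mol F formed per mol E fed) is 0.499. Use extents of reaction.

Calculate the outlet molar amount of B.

Yield of F: 2ξ₁ / 715.5 = 0.499 → ξ₁ = 178.5 mol/min.
Conversion of E: 1ξ₁ + 1ξ₂ = 0.294 × 715.5 = 210.4 → ξ₂ = 31.84 mol/min.
Outlet amounts (n = n₀ + Σ ν·ξ):
  E: 715.5 − 1(178.5) − 1(31.84) = 505.1
  F: 0 + 2(178.5) = 357
  B: 0 + 1(31.84) = 31.84

31.8 mol/min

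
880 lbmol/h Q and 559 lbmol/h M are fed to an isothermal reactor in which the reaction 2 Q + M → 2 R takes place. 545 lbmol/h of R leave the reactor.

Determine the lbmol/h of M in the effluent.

286 lbmol/h

For R: n = n₀ + 2ξ → 545 = 0 + 2ξ, giving ξ = 272.5 lbmol/h.
Outlet amounts (n = n₀ + ν ξ):
  Q: 880 − 2(272.5) = 335
  M: 559 − 1(272.5) = 286.5
  R: 0 + 2(272.5) = 545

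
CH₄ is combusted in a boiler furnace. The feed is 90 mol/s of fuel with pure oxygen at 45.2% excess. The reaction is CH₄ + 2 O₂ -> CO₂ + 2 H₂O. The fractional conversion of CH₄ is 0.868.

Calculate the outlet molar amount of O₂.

Stoichiometric O₂ = 2 × 90 = 180 mol/s; O₂ fed = 180 × 1.452 = 261.4 mol/s.
Fuel reacted = 0.868 × 90 → ξ = 78.12 mol/s.
Outlet (n = n₀ + ν ξ):
  CH₄: 90 − 1(78.12) = 11.88
  O₂: 261.4 − 2(78.12) = 105.1
  CO₂: 0 + 1(78.12) = 78.12
  H₂O: 0 + 2(78.12) = 156.2

105 mol/s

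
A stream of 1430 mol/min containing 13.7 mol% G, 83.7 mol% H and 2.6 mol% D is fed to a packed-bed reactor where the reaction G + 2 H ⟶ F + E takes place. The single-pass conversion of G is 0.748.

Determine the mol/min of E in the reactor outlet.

G reacted = 0.748 × 195.9 = 146.5 mol/min; ν_G = −1, so ξ = 146.5/1 = 146.5 mol/min.
Outlet amounts (n = n₀ + ν ξ):
  G: 195.9 − 1(146.5) = 49.37
  H: 1197 − 2(146.5) = 903.8
  F: 0 + 1(146.5) = 146.5
  E: 0 + 1(146.5) = 146.5
  D: 37.18 (inert)

147 mol/min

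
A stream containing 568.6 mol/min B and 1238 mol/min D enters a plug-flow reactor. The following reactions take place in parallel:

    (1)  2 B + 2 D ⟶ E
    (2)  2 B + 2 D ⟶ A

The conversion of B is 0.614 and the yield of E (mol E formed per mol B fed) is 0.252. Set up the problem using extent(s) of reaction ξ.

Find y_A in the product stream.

Yield of E: 1ξ₁ / 568.6 = 0.252 → ξ₁ = 143.3 mol/min.
Conversion of B: 2ξ₁ + 2ξ₂ = 0.614 × 568.6 = 349.1 → ξ₂ = 31.27 mol/min.
Outlet amounts (n = n₀ + Σ ν·ξ):
  B: 568.6 − 2(143.3) − 2(31.27) = 219.5
  D: 1238 − 2(143.3) − 2(31.27) = 888.9
  E: 0 + 1(143.3) = 143.3
  A: 0 + 1(31.27) = 31.27
Total out = 1283 mol/min; y_A = 31.27 / 1283 = 0.02438.

0.0244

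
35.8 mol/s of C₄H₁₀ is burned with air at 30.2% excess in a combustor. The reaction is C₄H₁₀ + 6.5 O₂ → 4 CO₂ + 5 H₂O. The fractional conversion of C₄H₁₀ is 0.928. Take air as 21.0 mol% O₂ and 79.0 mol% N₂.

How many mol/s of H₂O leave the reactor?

166 mol/s

Stoichiometric O₂ = 6.5 × 35.8 = 232.7 mol/s; O₂ fed = 232.7 × 1.302 = 303 mol/s.
N₂ fed = 303 × 79/21 = 1140 mol/s.
Fuel reacted = 0.928 × 35.8 → ξ = 33.22 mol/s.
Outlet (n = n₀ + ν ξ):
  C₄H₁₀: 35.8 − 1(33.22) = 2.578
  O₂: 303 − 6.5(33.22) = 87.03
  N₂: 1140 (inert)
  CO₂: 0 + 4(33.22) = 132.9
  H₂O: 0 + 5(33.22) = 166.1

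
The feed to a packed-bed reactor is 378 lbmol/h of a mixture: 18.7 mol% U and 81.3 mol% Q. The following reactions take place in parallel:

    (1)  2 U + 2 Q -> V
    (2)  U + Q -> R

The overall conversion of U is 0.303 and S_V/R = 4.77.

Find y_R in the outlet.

Conversion of U: U consumed = 0.303 × 70.69 = 21.42 lbmol/h = 2ξ₁ + 1ξ₂.
Selectivity: 1ξ₁ / (1ξ₂) = 4.77 → ξ₁ = 4.77 ξ₂.
Substitute: (2·4.77 + 1) ξ₂ = 21.42 → ξ₂ = 2.032 lbmol/h, ξ₁ = 9.693 lbmol/h.
Outlet amounts (n = n₀ + Σ ν·ξ):
  U: 70.69 − 2(9.693) − 1(2.032) = 49.27
  Q: 307.3 − 2(9.693) − 1(2.032) = 285.9
  V: 0 + 1(9.693) = 9.693
  R: 0 + 1(2.032) = 2.032
Total out = 346.9 lbmol/h; y_R = 2.032 / 346.9 = 0.005858.

0.00586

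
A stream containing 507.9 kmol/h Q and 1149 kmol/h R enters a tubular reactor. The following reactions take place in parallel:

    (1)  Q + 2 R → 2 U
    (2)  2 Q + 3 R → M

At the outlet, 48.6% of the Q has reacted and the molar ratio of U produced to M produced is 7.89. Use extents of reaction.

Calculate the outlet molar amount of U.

328 kmol/h

Conversion of Q: Q consumed = 0.486 × 507.9 = 246.8 kmol/h = 1ξ₁ + 2ξ₂.
Selectivity: 2ξ₁ / (1ξ₂) = 7.89 → ξ₁ = 3.945 ξ₂.
Substitute: (1·3.945 + 2) ξ₂ = 246.8 → ξ₂ = 41.52 kmol/h, ξ₁ = 163.8 kmol/h.
Outlet amounts (n = n₀ + Σ ν·ξ):
  Q: 507.9 − 1(163.8) − 2(41.52) = 261.1
  R: 1149 − 2(163.8) − 3(41.52) = 696.8
  U: 0 + 2(163.8) = 327.6
  M: 0 + 1(41.52) = 41.52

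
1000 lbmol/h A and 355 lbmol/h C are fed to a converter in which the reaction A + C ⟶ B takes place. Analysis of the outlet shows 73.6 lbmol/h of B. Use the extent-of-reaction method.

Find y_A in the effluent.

For B: n = n₀ + 1ξ → 73.6 = 0 + 1ξ, giving ξ = 73.6 lbmol/h.
Outlet amounts (n = n₀ + ν ξ):
  A: 1000 − 1(73.6) = 926.4
  C: 355 − 1(73.6) = 281.4
  B: 0 + 1(73.6) = 73.6
Total out = 1281 lbmol/h; y_A = 926.4 / 1281 = 0.723.

0.723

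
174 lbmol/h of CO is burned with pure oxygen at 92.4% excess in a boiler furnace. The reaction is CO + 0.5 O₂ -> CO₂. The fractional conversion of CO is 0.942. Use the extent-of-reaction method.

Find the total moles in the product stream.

259 lbmol/h

Stoichiometric O₂ = 0.5 × 174 = 87 lbmol/h; O₂ fed = 87 × 1.924 = 167.4 lbmol/h.
Fuel reacted = 0.942 × 174 → ξ = 163.9 lbmol/h.
Outlet (n = n₀ + ν ξ):
  CO: 174 − 1(163.9) = 10.09
  O₂: 167.4 − 0.5(163.9) = 85.43
  CO₂: 0 + 1(163.9) = 163.9
Total out = 10.09 + 85.43 + 163.9 = 259.4 lbmol/h.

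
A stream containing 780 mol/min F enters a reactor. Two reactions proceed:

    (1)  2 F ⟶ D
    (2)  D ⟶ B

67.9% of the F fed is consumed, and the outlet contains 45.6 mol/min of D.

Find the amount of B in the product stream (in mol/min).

Conversion of F: F consumed = 2ξ₁ = 0.679 × 780 → ξ₁ = 264.8 mol/min.
D balance: n_D = 0 + 1ξ₁ − 1ξ₂ = 45.6 → ξ₂ = (1·264.8 − 45.6)/1 = 219.2 mol/min.
Outlet amounts (n = n₀ + Σ ν·ξ):
  F: 780 − 2(264.8) = 250.4
  D: 0 + 1(264.8) − 1(219.2) = 45.6
  B: 0 + 1(219.2) = 219.2

219 mol/min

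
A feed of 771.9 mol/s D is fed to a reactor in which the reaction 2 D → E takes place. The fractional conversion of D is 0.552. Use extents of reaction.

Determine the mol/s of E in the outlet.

D reacted = 0.552 × 771.9 = 426.1 mol/s; ν_D = −2, so ξ = 426.1/2 = 213 mol/s.
Outlet amounts (n = n₀ + ν ξ):
  D: 771.9 − 2(213) = 345.8
  E: 0 + 1(213) = 213

213 mol/s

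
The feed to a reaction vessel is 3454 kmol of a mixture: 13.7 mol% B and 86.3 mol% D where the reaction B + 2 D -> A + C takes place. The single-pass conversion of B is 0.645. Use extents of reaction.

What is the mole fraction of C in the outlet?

0.0969

B reacted = 0.645 × 473.2 = 305.2 kmol; ν_B = −1, so ξ = 305.2/1 = 305.2 kmol.
Outlet amounts (n = n₀ + ν ξ):
  B: 473.2 − 1(305.2) = 168
  D: 2981 − 2(305.2) = 2370
  A: 0 + 1(305.2) = 305.2
  C: 0 + 1(305.2) = 305.2
Total out = 3149 kmol; y_C = 305.2 / 3149 = 0.09693.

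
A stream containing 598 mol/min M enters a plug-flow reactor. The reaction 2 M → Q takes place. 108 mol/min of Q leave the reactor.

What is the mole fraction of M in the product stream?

For Q: n = n₀ + 1ξ → 108 = 0 + 1ξ, giving ξ = 108 mol/min.
Outlet amounts (n = n₀ + ν ξ):
  M: 598 − 2(108) = 382
  Q: 0 + 1(108) = 108
Total out = 490 mol/min; y_M = 382 / 490 = 0.7796.

0.78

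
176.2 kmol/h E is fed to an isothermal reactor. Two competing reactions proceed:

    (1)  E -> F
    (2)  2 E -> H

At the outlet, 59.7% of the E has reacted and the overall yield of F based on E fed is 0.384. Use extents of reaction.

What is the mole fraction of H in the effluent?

Yield of F: 1ξ₁ / 176.2 = 0.384 → ξ₁ = 67.66 kmol/h.
Conversion of E: 1ξ₁ + 2ξ₂ = 0.597 × 176.2 = 105.2 → ξ₂ = 18.77 kmol/h.
Outlet amounts (n = n₀ + Σ ν·ξ):
  E: 176.2 − 1(67.66) − 2(18.77) = 71.01
  F: 0 + 1(67.66) = 67.66
  H: 0 + 1(18.77) = 18.77
Total out = 157.4 kmol/h; y_H = 18.77 / 157.4 = 0.1192.

0.119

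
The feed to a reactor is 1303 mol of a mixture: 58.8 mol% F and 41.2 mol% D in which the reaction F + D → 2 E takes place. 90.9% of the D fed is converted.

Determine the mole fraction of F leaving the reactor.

0.213

D reacted = 0.909 × 536.8 = 488 mol; ν_D = −1, so ξ = 488/1 = 488 mol.
Outlet amounts (n = n₀ + ν ξ):
  F: 766.2 − 1(488) = 278.2
  D: 536.8 − 1(488) = 48.85
  E: 0 + 2(488) = 976
Total out = 1303 mol; y_F = 278.2 / 1303 = 0.2135.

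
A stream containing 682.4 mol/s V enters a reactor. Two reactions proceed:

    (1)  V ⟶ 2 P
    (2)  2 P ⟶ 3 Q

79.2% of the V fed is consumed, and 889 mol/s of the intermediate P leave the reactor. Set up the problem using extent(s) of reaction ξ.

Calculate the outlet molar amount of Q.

288 mol/s

Conversion of V: V consumed = 1ξ₁ = 0.792 × 682.4 → ξ₁ = 540.5 mol/s.
P balance: n_P = 0 + 2ξ₁ − 2ξ₂ = 889 → ξ₂ = (2·540.5 − 889)/2 = 95.96 mol/s.
Outlet amounts (n = n₀ + Σ ν·ξ):
  V: 682.4 − 1(540.5) = 141.9
  P: 0 + 2(540.5) − 2(95.96) = 889
  Q: 0 + 3(95.96) = 287.9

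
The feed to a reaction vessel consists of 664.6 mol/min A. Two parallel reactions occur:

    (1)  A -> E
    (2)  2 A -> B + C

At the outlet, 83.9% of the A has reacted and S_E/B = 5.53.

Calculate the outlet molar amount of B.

Conversion of A: A consumed = 0.839 × 664.6 = 557.6 mol/min = 1ξ₁ + 2ξ₂.
Selectivity: 1ξ₁ / (1ξ₂) = 5.53 → ξ₁ = 5.53 ξ₂.
Substitute: (1·5.53 + 2) ξ₂ = 557.6 → ξ₂ = 74.05 mol/min, ξ₁ = 409.5 mol/min.
Outlet amounts (n = n₀ + Σ ν·ξ):
  A: 664.6 − 1(409.5) − 2(74.05) = 107
  E: 0 + 1(409.5) = 409.5
  B: 0 + 1(74.05) = 74.05
  C: 0 + 1(74.05) = 74.05

74.1 mol/min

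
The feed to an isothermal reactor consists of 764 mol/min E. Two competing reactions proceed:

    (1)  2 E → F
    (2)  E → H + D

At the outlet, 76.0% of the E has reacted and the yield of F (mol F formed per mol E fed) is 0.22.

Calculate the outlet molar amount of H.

Yield of F: 1ξ₁ / 764 = 0.22 → ξ₁ = 168.1 mol/min.
Conversion of E: 2ξ₁ + 1ξ₂ = 0.76 × 764 = 580.6 → ξ₂ = 244.5 mol/min.
Outlet amounts (n = n₀ + Σ ν·ξ):
  E: 764 − 2(168.1) − 1(244.5) = 183.4
  F: 0 + 1(168.1) = 168.1
  H: 0 + 1(244.5) = 244.5
  D: 0 + 1(244.5) = 244.5

244 mol/min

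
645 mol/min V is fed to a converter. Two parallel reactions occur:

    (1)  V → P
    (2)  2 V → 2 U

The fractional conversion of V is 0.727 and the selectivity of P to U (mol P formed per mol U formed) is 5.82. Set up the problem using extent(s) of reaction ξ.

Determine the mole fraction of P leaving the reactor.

Conversion of V: V consumed = 0.727 × 645 = 468.9 mol/min = 1ξ₁ + 2ξ₂.
Selectivity: 1ξ₁ / (2ξ₂) = 5.82 → ξ₁ = 11.64 ξ₂.
Substitute: (1·11.64 + 2) ξ₂ = 468.9 → ξ₂ = 34.38 mol/min, ξ₁ = 400.2 mol/min.
Outlet amounts (n = n₀ + Σ ν·ξ):
  V: 645 − 1(400.2) − 2(34.38) = 176.1
  P: 0 + 1(400.2) = 400.2
  U: 0 + 2(34.38) = 68.76
Total out = 645 mol/min; y_P = 400.2 / 645 = 0.6204.

0.62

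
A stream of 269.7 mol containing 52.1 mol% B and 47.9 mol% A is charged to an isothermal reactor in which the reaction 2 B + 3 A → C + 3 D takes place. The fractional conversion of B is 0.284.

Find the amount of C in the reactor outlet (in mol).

B reacted = 0.284 × 140.5 = 39.91 mol; ν_B = −2, so ξ = 39.91/2 = 19.95 mol.
Outlet amounts (n = n₀ + ν ξ):
  B: 140.5 − 2(19.95) = 100.6
  A: 129.2 − 3(19.95) = 69.33
  C: 0 + 1(19.95) = 19.95
  D: 0 + 3(19.95) = 59.86

20 mol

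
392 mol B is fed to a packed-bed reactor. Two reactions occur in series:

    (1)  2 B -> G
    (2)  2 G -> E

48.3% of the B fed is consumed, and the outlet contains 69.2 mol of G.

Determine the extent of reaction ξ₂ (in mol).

Conversion of B: B consumed = 2ξ₁ = 0.483 × 392 → ξ₁ = 94.67 mol.
G balance: n_G = 0 + 1ξ₁ − 2ξ₂ = 69.2 → ξ₂ = (1·94.67 − 69.2)/2 = 12.73 mol.
Outlet amounts (n = n₀ + Σ ν·ξ):
  B: 392 − 2(94.67) = 202.7
  G: 0 + 1(94.67) − 2(12.73) = 69.2
  E: 0 + 1(12.73) = 12.73

ξ₂ = 12.7 mol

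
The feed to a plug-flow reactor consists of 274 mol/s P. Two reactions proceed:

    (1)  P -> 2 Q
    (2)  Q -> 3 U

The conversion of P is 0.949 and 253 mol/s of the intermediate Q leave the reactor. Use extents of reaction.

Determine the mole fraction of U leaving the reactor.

Conversion of P: P consumed = 1ξ₁ = 0.949 × 274 → ξ₁ = 260 mol/s.
Q balance: n_Q = 0 + 2ξ₁ − 1ξ₂ = 253 → ξ₂ = (2·260 − 253)/1 = 267.1 mol/s.
Outlet amounts (n = n₀ + Σ ν·ξ):
  P: 274 − 1(260) = 13.97
  Q: 0 + 2(260) − 1(267.1) = 253
  U: 0 + 3(267.1) = 801.2
Total out = 1068 mol/s; y_U = 801.2 / 1068 = 0.7501.

0.75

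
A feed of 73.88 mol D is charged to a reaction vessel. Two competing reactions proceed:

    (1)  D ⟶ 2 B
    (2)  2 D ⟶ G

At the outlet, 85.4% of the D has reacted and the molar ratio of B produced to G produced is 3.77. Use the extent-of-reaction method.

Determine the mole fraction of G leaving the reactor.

Conversion of D: D consumed = 0.854 × 73.88 = 63.09 mol = 1ξ₁ + 2ξ₂.
Selectivity: 2ξ₁ / (1ξ₂) = 3.77 → ξ₁ = 1.885 ξ₂.
Substitute: (1·1.885 + 2) ξ₂ = 63.09 → ξ₂ = 16.24 mol, ξ₁ = 30.61 mol.
Outlet amounts (n = n₀ + Σ ν·ξ):
  D: 73.88 − 1(30.61) − 2(16.24) = 10.79
  B: 0 + 2(30.61) = 61.23
  G: 0 + 1(16.24) = 16.24
Total out = 88.25 mol; y_G = 16.24 / 88.25 = 0.184.

0.184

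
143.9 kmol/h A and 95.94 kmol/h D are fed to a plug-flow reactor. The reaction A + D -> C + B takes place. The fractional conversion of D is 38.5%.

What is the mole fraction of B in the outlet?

0.154

D reacted = 0.385 × 95.94 = 36.94 kmol/h; ν_D = −1, so ξ = 36.94/1 = 36.94 kmol/h.
Outlet amounts (n = n₀ + ν ξ):
  A: 143.9 − 1(36.94) = 107
  D: 95.94 − 1(36.94) = 59
  C: 0 + 1(36.94) = 36.94
  B: 0 + 1(36.94) = 36.94
Total out = 239.8 kmol/h; y_B = 36.94 / 239.8 = 0.154.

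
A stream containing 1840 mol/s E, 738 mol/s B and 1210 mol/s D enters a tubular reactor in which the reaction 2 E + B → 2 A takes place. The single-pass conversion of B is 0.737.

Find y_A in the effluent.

0.335

B reacted = 0.737 × 738 = 543.9 mol/s; ν_B = −1, so ξ = 543.9/1 = 543.9 mol/s.
Outlet amounts (n = n₀ + ν ξ):
  E: 1840 − 2(543.9) = 752.2
  B: 738 − 1(543.9) = 194.1
  A: 0 + 2(543.9) = 1088
  D: 1210 (inert)
Total out = 3244 mol/s; y_A = 1088 / 3244 = 0.3353.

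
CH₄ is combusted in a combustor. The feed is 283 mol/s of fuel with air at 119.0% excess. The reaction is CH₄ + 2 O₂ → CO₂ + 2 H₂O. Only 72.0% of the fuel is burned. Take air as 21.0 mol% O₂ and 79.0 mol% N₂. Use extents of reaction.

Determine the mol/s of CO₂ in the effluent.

Stoichiometric O₂ = 2 × 283 = 566 mol/s; O₂ fed = 566 × 2.190 = 1240 mol/s.
N₂ fed = 1240 × 79/21 = 4663 mol/s.
Fuel reacted = 0.72 × 283 → ξ = 203.8 mol/s.
Outlet (n = n₀ + ν ξ):
  CH₄: 283 − 1(203.8) = 79.24
  O₂: 1240 − 2(203.8) = 832
  N₂: 4663 (inert)
  CO₂: 0 + 1(203.8) = 203.8
  H₂O: 0 + 2(203.8) = 407.5

204 mol/s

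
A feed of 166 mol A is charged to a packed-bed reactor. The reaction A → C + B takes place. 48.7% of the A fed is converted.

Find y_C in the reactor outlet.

A reacted = 0.487 × 166 = 80.84 mol; ν_A = −1, so ξ = 80.84/1 = 80.84 mol.
Outlet amounts (n = n₀ + ν ξ):
  A: 166 − 1(80.84) = 85.16
  C: 0 + 1(80.84) = 80.84
  B: 0 + 1(80.84) = 80.84
Total out = 246.8 mol; y_C = 80.84 / 246.8 = 0.3275.

0.328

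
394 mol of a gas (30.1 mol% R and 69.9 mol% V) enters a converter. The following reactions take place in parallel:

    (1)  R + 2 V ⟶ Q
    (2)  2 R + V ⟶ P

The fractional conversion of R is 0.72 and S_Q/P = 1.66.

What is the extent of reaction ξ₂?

Conversion of R: R consumed = 0.72 × 118.6 = 85.39 mol = 1ξ₁ + 2ξ₂.
Selectivity: 1ξ₁ / (1ξ₂) = 1.66 → ξ₁ = 1.66 ξ₂.
Substitute: (1·1.66 + 2) ξ₂ = 85.39 → ξ₂ = 23.33 mol, ξ₁ = 38.73 mol.
Outlet amounts (n = n₀ + Σ ν·ξ):
  R: 118.6 − 1(38.73) − 2(23.33) = 33.21
  V: 275.4 − 2(38.73) − 1(23.33) = 174.6
  Q: 0 + 1(38.73) = 38.73
  P: 0 + 1(23.33) = 23.33

ξ₂ = 23.3 mol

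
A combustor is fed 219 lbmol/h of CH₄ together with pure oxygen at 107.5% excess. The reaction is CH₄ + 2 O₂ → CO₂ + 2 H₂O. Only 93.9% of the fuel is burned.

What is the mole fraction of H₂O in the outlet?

0.365

Stoichiometric O₂ = 2 × 219 = 438 lbmol/h; O₂ fed = 438 × 2.075 = 908.9 lbmol/h.
Fuel reacted = 0.939 × 219 → ξ = 205.6 lbmol/h.
Outlet (n = n₀ + ν ξ):
  CH₄: 219 − 1(205.6) = 13.36
  O₂: 908.9 − 2(205.6) = 497.6
  CO₂: 0 + 1(205.6) = 205.6
  H₂O: 0 + 2(205.6) = 411.3
Total out = 1128 lbmol/h; y_H₂O = 411.3 / 1128 = 0.3647.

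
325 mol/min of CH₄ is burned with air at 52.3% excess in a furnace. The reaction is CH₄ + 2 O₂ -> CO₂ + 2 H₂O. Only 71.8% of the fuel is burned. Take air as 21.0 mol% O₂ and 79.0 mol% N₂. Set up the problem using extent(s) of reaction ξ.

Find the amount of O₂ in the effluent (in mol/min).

523 mol/min

Stoichiometric O₂ = 2 × 325 = 650 mol/min; O₂ fed = 650 × 1.523 = 990 mol/min.
N₂ fed = 990 × 79/21 = 3724 mol/min.
Fuel reacted = 0.718 × 325 → ξ = 233.3 mol/min.
Outlet (n = n₀ + ν ξ):
  CH₄: 325 − 1(233.3) = 91.65
  O₂: 990 − 2(233.3) = 523.2
  N₂: 3724 (inert)
  CO₂: 0 + 1(233.3) = 233.3
  H₂O: 0 + 2(233.3) = 466.7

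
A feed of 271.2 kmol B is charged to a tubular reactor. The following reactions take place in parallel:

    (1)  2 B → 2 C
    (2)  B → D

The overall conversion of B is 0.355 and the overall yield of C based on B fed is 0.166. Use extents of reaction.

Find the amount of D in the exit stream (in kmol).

Yield of C: 2ξ₁ / 271.2 = 0.166 → ξ₁ = 22.51 kmol.
Conversion of B: 2ξ₁ + 1ξ₂ = 0.355 × 271.2 = 96.28 → ξ₂ = 51.26 kmol.
Outlet amounts (n = n₀ + Σ ν·ξ):
  B: 271.2 − 2(22.51) − 1(51.26) = 174.9
  C: 0 + 2(22.51) = 45.02
  D: 0 + 1(51.26) = 51.26

51.3 kmol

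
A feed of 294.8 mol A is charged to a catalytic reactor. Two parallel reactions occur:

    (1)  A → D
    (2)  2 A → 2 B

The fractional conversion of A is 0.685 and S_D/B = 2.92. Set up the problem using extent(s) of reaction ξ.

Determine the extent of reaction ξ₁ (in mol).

Conversion of A: A consumed = 0.685 × 294.8 = 201.9 mol = 1ξ₁ + 2ξ₂.
Selectivity: 1ξ₁ / (2ξ₂) = 2.92 → ξ₁ = 5.84 ξ₂.
Substitute: (1·5.84 + 2) ξ₂ = 201.9 → ξ₂ = 25.76 mol, ξ₁ = 150.4 mol.
Outlet amounts (n = n₀ + Σ ν·ξ):
  A: 294.8 − 1(150.4) − 2(25.76) = 92.86
  D: 0 + 1(150.4) = 150.4
  B: 0 + 2(25.76) = 51.51

ξ₁ = 150 mol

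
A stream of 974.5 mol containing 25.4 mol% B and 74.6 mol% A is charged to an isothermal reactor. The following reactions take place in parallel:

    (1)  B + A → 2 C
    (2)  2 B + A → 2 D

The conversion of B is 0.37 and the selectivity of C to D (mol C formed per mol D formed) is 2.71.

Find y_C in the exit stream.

Conversion of B: B consumed = 0.37 × 247.5 = 91.58 mol = 1ξ₁ + 2ξ₂.
Selectivity: 2ξ₁ / (2ξ₂) = 2.71 → ξ₁ = 2.71 ξ₂.
Substitute: (1·2.71 + 2) ξ₂ = 91.58 → ξ₂ = 19.44 mol, ξ₁ = 52.69 mol.
Outlet amounts (n = n₀ + Σ ν·ξ):
  B: 247.5 − 1(52.69) − 2(19.44) = 155.9
  A: 727 − 1(52.69) − 1(19.44) = 654.8
  C: 0 + 2(52.69) = 105.4
  D: 0 + 2(19.44) = 38.89
Total out = 955.1 mol; y_C = 105.4 / 955.1 = 0.1103.

0.11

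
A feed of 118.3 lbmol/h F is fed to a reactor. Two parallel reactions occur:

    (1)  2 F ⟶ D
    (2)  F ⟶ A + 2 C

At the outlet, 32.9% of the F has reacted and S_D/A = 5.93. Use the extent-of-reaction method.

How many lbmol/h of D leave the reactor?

17.9 lbmol/h

Conversion of F: F consumed = 0.329 × 118.3 = 38.92 lbmol/h = 2ξ₁ + 1ξ₂.
Selectivity: 1ξ₁ / (1ξ₂) = 5.93 → ξ₁ = 5.93 ξ₂.
Substitute: (2·5.93 + 1) ξ₂ = 38.92 → ξ₂ = 3.026 lbmol/h, ξ₁ = 17.95 lbmol/h.
Outlet amounts (n = n₀ + Σ ν·ξ):
  F: 118.3 − 2(17.95) − 1(3.026) = 79.38
  D: 0 + 1(17.95) = 17.95
  A: 0 + 1(3.026) = 3.026
  C: 0 + 2(3.026) = 6.053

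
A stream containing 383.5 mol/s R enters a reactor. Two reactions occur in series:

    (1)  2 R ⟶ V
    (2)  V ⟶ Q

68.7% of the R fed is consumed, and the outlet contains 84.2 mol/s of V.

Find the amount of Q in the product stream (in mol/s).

Conversion of R: R consumed = 2ξ₁ = 0.687 × 383.5 → ξ₁ = 131.7 mol/s.
V balance: n_V = 0 + 1ξ₁ − 1ξ₂ = 84.2 → ξ₂ = (1·131.7 − 84.2)/1 = 47.53 mol/s.
Outlet amounts (n = n₀ + Σ ν·ξ):
  R: 383.5 − 2(131.7) = 120
  V: 0 + 1(131.7) − 1(47.53) = 84.2
  Q: 0 + 1(47.53) = 47.53

47.5 mol/s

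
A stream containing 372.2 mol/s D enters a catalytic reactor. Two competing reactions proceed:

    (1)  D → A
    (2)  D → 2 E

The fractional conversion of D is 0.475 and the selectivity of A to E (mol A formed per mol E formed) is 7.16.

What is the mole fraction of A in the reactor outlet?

0.431

Conversion of D: D consumed = 0.475 × 372.2 = 176.8 mol/s = 1ξ₁ + 1ξ₂.
Selectivity: 1ξ₁ / (2ξ₂) = 7.16 → ξ₁ = 14.32 ξ₂.
Substitute: (1·14.32 + 1) ξ₂ = 176.8 → ξ₂ = 11.54 mol/s, ξ₁ = 165.3 mol/s.
Outlet amounts (n = n₀ + Σ ν·ξ):
  D: 372.2 − 1(165.3) − 1(11.54) = 195.4
  A: 0 + 1(165.3) = 165.3
  E: 0 + 2(11.54) = 23.08
Total out = 383.7 mol/s; y_A = 165.3 / 383.7 = 0.4306.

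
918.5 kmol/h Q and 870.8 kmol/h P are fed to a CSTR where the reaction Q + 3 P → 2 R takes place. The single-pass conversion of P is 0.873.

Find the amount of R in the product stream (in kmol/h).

P reacted = 0.873 × 870.8 = 760.2 kmol/h; ν_P = −3, so ξ = 760.2/3 = 253.4 kmol/h.
Outlet amounts (n = n₀ + ν ξ):
  Q: 918.5 − 1(253.4) = 665.1
  P: 870.8 − 3(253.4) = 110.6
  R: 0 + 2(253.4) = 506.8

507 kmol/h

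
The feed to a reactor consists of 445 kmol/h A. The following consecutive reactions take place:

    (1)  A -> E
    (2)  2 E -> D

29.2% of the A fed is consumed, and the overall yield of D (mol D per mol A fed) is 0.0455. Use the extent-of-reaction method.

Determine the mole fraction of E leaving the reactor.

Conversion of A: A consumed = 1ξ₁ = 0.292 × 445 → ξ₁ = 129.9 kmol/h.
Yield of D: 1ξ₂ / 445 = 0.0455 → ξ₂ = 20.25 kmol/h.
Outlet amounts (n = n₀ + Σ ν·ξ):
  A: 445 − 1(129.9) = 315.1
  E: 0 + 1(129.9) − 2(20.25) = 89.44
  D: 0 + 1(20.25) = 20.25
Total out = 424.8 kmol/h; y_E = 89.44 / 424.8 = 0.2106.

0.211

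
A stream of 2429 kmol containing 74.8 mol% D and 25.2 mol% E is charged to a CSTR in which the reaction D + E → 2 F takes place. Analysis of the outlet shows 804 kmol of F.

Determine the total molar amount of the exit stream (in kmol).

For F: n = n₀ + 2ξ → 804 = 0 + 2ξ, giving ξ = 402 kmol.
Outlet amounts (n = n₀ + ν ξ):
  D: 1817 − 1(402) = 1415
  E: 612.1 − 1(402) = 210.1
  F: 0 + 2(402) = 804
Total out = 1415 + 210.1 + 804 = 2429 kmol.

2430 kmol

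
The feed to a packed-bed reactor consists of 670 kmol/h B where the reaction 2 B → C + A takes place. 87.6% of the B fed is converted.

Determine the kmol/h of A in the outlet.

B reacted = 0.876 × 670 = 586.9 kmol/h; ν_B = −2, so ξ = 586.9/2 = 293.5 kmol/h.
Outlet amounts (n = n₀ + ν ξ):
  B: 670 − 2(293.5) = 83.08
  C: 0 + 1(293.5) = 293.5
  A: 0 + 1(293.5) = 293.5

293 kmol/h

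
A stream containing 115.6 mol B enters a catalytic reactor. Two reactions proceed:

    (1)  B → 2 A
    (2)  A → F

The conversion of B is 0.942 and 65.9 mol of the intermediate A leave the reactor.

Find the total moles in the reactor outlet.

224 mol

Conversion of B: B consumed = 1ξ₁ = 0.942 × 115.6 → ξ₁ = 108.9 mol.
A balance: n_A = 0 + 2ξ₁ − 1ξ₂ = 65.9 → ξ₂ = (2·108.9 − 65.9)/1 = 151.9 mol.
Outlet amounts (n = n₀ + Σ ν·ξ):
  B: 115.6 − 1(108.9) = 6.705
  A: 0 + 2(108.9) − 1(151.9) = 65.9
  F: 0 + 1(151.9) = 151.9
Total out = 6.705 + 65.9 + 151.9 = 224.5 mol.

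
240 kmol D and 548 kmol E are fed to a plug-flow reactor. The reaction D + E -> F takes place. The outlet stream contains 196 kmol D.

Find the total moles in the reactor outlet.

744 kmol

For D: n = n₀ − 1ξ → 196 = 240 − 1ξ, giving ξ = 44 kmol.
Outlet amounts (n = n₀ + ν ξ):
  D: 240 − 1(44) = 196
  E: 548 − 1(44) = 504
  F: 0 + 1(44) = 44
Total out = 196 + 504 + 44 = 744 kmol.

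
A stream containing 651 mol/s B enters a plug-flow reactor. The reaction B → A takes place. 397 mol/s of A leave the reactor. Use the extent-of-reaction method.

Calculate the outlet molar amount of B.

For A: n = n₀ + 1ξ → 397 = 0 + 1ξ, giving ξ = 397 mol/s.
Outlet amounts (n = n₀ + ν ξ):
  B: 651 − 1(397) = 254
  A: 0 + 1(397) = 397

254 mol/s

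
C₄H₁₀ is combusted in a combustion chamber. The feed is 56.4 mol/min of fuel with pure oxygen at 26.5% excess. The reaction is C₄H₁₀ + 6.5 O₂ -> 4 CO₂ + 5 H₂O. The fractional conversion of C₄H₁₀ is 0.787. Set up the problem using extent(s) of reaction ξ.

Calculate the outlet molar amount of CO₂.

Stoichiometric O₂ = 6.5 × 56.4 = 366.6 mol/min; O₂ fed = 366.6 × 1.265 = 463.7 mol/min.
Fuel reacted = 0.787 × 56.4 → ξ = 44.39 mol/min.
Outlet (n = n₀ + ν ξ):
  C₄H₁₀: 56.4 − 1(44.39) = 12.01
  O₂: 463.7 − 6.5(44.39) = 175.2
  CO₂: 0 + 4(44.39) = 177.5
  H₂O: 0 + 5(44.39) = 221.9

178 mol/min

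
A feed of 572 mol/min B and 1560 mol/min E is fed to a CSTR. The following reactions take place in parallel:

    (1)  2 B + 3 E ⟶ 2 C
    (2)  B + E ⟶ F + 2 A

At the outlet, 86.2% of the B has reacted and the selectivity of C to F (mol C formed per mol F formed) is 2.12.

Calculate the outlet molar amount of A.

316 mol/min

Conversion of B: B consumed = 0.862 × 572 = 493.1 mol/min = 2ξ₁ + 1ξ₂.
Selectivity: 2ξ₁ / (1ξ₂) = 2.12 → ξ₁ = 1.06 ξ₂.
Substitute: (2·1.06 + 1) ξ₂ = 493.1 → ξ₂ = 158 mol/min, ξ₁ = 167.5 mol/min.
Outlet amounts (n = n₀ + Σ ν·ξ):
  B: 572 − 2(167.5) − 1(158) = 78.94
  E: 1560 − 3(167.5) − 1(158) = 899.4
  C: 0 + 2(167.5) = 335
  F: 0 + 1(158) = 158
  A: 0 + 2(158) = 316.1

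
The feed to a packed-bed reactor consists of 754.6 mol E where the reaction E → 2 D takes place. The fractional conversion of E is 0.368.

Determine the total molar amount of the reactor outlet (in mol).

1030 mol

E reacted = 0.368 × 754.6 = 277.7 mol; ν_E = −1, so ξ = 277.7/1 = 277.7 mol.
Outlet amounts (n = n₀ + ν ξ):
  E: 754.6 − 1(277.7) = 476.9
  D: 0 + 2(277.7) = 555.4
Total out = 476.9 + 555.4 = 1032 mol.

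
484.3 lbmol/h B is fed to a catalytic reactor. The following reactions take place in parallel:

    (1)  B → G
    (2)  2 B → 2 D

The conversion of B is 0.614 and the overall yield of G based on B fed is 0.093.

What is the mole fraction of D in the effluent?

0.521

Yield of G: 1ξ₁ / 484.3 = 0.093 → ξ₁ = 45.04 lbmol/h.
Conversion of B: 1ξ₁ + 2ξ₂ = 0.614 × 484.3 = 297.4 → ξ₂ = 126.2 lbmol/h.
Outlet amounts (n = n₀ + Σ ν·ξ):
  B: 484.3 − 1(45.04) − 2(126.2) = 186.9
  G: 0 + 1(45.04) = 45.04
  D: 0 + 2(126.2) = 252.3
Total out = 484.3 lbmol/h; y_D = 252.3 / 484.3 = 0.521.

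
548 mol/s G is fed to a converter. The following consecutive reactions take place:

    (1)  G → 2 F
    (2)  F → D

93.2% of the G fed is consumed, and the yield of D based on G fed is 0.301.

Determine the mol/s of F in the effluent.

Conversion of G: G consumed = 1ξ₁ = 0.932 × 548 → ξ₁ = 510.7 mol/s.
Yield of D: 1ξ₂ / 548 = 0.301 → ξ₂ = 164.9 mol/s.
Outlet amounts (n = n₀ + Σ ν·ξ):
  G: 548 − 1(510.7) = 37.26
  F: 0 + 2(510.7) − 1(164.9) = 856.5
  D: 0 + 1(164.9) = 164.9

857 mol/s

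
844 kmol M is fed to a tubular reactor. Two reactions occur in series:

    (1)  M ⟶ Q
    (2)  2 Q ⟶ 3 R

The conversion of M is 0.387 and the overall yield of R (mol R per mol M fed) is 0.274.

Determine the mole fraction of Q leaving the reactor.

0.187

Conversion of M: M consumed = 1ξ₁ = 0.387 × 844 → ξ₁ = 326.6 kmol.
Yield of R: 3ξ₂ / 844 = 0.274 → ξ₂ = 77.09 kmol.
Outlet amounts (n = n₀ + Σ ν·ξ):
  M: 844 − 1(326.6) = 517.4
  Q: 0 + 1(326.6) − 2(77.09) = 172.5
  R: 0 + 3(77.09) = 231.3
Total out = 921.1 kmol; y_Q = 172.5 / 921.1 = 0.1872.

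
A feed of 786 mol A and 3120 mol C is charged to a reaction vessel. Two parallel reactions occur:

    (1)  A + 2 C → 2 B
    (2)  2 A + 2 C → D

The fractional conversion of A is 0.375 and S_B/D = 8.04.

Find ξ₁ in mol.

Conversion of A: A consumed = 0.375 × 786 = 294.8 mol = 1ξ₁ + 2ξ₂.
Selectivity: 2ξ₁ / (1ξ₂) = 8.04 → ξ₁ = 4.02 ξ₂.
Substitute: (1·4.02 + 2) ξ₂ = 294.8 → ξ₂ = 48.96 mol, ξ₁ = 196.8 mol.
Outlet amounts (n = n₀ + Σ ν·ξ):
  A: 786 − 1(196.8) − 2(48.96) = 491.2
  C: 3120 − 2(196.8) − 2(48.96) = 2628
  B: 0 + 2(196.8) = 393.7
  D: 0 + 1(48.96) = 48.96

ξ₁ = 197 mol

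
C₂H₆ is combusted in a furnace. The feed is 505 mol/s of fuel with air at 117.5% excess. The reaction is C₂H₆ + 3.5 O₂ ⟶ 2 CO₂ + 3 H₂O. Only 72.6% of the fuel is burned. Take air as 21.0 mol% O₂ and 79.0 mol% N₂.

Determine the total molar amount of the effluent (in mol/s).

Stoichiometric O₂ = 3.5 × 505 = 1768 mol/s; O₂ fed = 1768 × 2.175 = 3844 mol/s.
N₂ fed = 3844 × 79/21 = 14460 mol/s.
Fuel reacted = 0.726 × 505 → ξ = 366.6 mol/s.
Outlet (n = n₀ + ν ξ):
  C₂H₆: 505 − 1(366.6) = 138.4
  O₂: 3844 − 3.5(366.6) = 2561
  N₂: 14460 (inert)
  CO₂: 0 + 2(366.6) = 733.3
  H₂O: 0 + 3(366.6) = 1100
Total out = 138.4 + 2561 + 14460 + 733.3 + 1100 = 18990 mol/s.

19000 mol/s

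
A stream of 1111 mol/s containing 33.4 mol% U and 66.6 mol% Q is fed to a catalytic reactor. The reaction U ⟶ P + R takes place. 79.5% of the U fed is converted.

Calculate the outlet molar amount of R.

U reacted = 0.795 × 371.1 = 295 mol/s; ν_U = −1, so ξ = 295/1 = 295 mol/s.
Outlet amounts (n = n₀ + ν ξ):
  U: 371.1 − 1(295) = 76.07
  P: 0 + 1(295) = 295
  R: 0 + 1(295) = 295
  Q: 739.9 (inert)

295 mol/s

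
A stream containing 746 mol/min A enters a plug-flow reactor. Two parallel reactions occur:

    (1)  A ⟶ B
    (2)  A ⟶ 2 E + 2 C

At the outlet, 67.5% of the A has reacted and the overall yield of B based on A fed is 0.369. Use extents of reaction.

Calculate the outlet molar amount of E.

457 mol/min

Yield of B: 1ξ₁ / 746 = 0.369 → ξ₁ = 275.3 mol/min.
Conversion of A: 1ξ₁ + 1ξ₂ = 0.675 × 746 = 503.6 → ξ₂ = 228.3 mol/min.
Outlet amounts (n = n₀ + Σ ν·ξ):
  A: 746 − 1(275.3) − 1(228.3) = 242.4
  B: 0 + 1(275.3) = 275.3
  E: 0 + 2(228.3) = 456.6
  C: 0 + 2(228.3) = 456.6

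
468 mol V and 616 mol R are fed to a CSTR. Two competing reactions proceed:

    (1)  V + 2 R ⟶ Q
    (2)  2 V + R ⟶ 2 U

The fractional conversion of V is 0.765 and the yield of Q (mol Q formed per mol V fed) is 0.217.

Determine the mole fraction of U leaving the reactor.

0.341

Yield of Q: 1ξ₁ / 468 = 0.217 → ξ₁ = 101.6 mol.
Conversion of V: 1ξ₁ + 2ξ₂ = 0.765 × 468 = 358 → ξ₂ = 128.2 mol.
Outlet amounts (n = n₀ + Σ ν·ξ):
  V: 468 − 1(101.6) − 2(128.2) = 110
  R: 616 − 2(101.6) − 1(128.2) = 284.7
  Q: 0 + 1(101.6) = 101.6
  U: 0 + 2(128.2) = 256.5
Total out = 752.7 mol; y_U = 256.5 / 752.7 = 0.3407.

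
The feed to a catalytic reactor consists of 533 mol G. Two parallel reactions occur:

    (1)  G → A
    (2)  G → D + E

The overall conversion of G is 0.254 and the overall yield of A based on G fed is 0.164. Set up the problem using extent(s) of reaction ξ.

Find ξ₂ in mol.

Yield of A: 1ξ₁ / 533 = 0.164 → ξ₁ = 87.41 mol.
Conversion of G: 1ξ₁ + 1ξ₂ = 0.254 × 533 = 135.4 → ξ₂ = 47.97 mol.
Outlet amounts (n = n₀ + Σ ν·ξ):
  G: 533 − 1(87.41) − 1(47.97) = 397.6
  A: 0 + 1(87.41) = 87.41
  D: 0 + 1(47.97) = 47.97
  E: 0 + 1(47.97) = 47.97

ξ₂ = 48 mol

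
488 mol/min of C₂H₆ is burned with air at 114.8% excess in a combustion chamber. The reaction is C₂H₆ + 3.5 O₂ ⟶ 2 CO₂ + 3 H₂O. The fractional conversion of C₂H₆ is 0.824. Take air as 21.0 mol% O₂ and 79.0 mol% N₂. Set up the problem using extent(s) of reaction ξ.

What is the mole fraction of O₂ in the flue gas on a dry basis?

Stoichiometric O₂ = 3.5 × 488 = 1708 mol/min; O₂ fed = 1708 × 2.148 = 3669 mol/min.
N₂ fed = 3669 × 79/21 = 13800 mol/min.
Fuel reacted = 0.824 × 488 → ξ = 402.1 mol/min.
Outlet (n = n₀ + ν ξ):
  C₂H₆: 488 − 1(402.1) = 85.89
  O₂: 3669 − 3.5(402.1) = 2261
  N₂: 13800 (inert)
  CO₂: 0 + 2(402.1) = 804.2
  H₂O: 0 + 3(402.1) = 1206
Dry total = 16950 mol/min; y_O₂ (dry) = 2261 / 16950 = 0.1334.

0.133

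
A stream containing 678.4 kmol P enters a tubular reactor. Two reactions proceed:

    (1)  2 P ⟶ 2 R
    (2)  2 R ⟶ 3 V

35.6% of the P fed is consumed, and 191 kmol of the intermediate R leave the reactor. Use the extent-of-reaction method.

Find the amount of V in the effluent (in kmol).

75.8 kmol

Conversion of P: P consumed = 2ξ₁ = 0.356 × 678.4 → ξ₁ = 120.8 kmol.
R balance: n_R = 0 + 2ξ₁ − 2ξ₂ = 191 → ξ₂ = (2·120.8 − 191)/2 = 25.26 kmol.
Outlet amounts (n = n₀ + Σ ν·ξ):
  P: 678.4 − 2(120.8) = 436.9
  R: 0 + 2(120.8) − 2(25.26) = 191
  V: 0 + 3(25.26) = 75.77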